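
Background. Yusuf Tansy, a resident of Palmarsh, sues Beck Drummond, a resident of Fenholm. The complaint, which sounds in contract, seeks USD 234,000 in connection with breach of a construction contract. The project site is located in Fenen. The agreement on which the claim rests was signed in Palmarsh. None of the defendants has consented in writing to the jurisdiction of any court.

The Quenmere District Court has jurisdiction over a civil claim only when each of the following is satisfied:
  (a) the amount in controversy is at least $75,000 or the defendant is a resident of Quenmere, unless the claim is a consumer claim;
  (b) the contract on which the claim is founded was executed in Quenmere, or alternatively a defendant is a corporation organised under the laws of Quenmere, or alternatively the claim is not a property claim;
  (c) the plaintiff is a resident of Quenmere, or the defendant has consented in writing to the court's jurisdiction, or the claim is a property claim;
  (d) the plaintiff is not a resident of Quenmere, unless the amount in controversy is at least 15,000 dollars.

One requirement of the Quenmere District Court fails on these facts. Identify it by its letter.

(c)

The Quenmere District Court:
  (a) The amount in controversy is $234,000, which meets the 75,000 dollars floor — that alternative is enough. Satisfied.
  (b) The claim is a contract claim, not a property claim — that alternative is enough. Condition met.
  (c) The plaintiff resides in Palmarsh, not Quenmere; no such written consent has been filed; the claim is a contract claim, not a property claim — none of the alternatives is met. Not satisfied.
  (d) The plaintiff resides in Palmarsh, which is not Quenmere. Satisfied.
Only condition (c) fails.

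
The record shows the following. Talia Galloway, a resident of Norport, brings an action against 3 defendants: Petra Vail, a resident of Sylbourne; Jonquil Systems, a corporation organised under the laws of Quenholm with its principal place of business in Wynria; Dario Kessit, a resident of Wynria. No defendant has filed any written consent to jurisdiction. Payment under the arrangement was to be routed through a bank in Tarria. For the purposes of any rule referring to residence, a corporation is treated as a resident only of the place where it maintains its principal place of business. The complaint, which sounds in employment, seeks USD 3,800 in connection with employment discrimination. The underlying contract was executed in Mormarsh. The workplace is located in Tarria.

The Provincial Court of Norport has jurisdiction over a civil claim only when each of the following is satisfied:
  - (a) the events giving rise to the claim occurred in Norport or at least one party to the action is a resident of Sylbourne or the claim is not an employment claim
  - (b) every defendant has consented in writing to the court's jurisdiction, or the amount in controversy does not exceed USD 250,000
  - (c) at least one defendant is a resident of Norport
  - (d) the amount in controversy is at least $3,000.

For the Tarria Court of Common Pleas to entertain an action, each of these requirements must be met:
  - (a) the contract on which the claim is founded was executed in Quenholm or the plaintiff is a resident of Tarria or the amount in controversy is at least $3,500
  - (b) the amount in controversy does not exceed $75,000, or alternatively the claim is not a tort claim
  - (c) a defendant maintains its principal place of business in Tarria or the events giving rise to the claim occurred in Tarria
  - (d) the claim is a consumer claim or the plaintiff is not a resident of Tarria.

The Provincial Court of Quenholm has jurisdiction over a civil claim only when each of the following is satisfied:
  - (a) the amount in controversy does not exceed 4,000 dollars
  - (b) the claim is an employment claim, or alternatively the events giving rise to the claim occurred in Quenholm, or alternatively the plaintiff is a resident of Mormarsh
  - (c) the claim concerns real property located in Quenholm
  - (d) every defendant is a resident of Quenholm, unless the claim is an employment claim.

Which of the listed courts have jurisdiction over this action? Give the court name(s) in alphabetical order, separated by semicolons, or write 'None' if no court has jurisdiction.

The Provincial Court of Norport:
  (a) Petra Vail resides in Sylbourne, so one alternative holds. Condition met.
  (b) The amount in controversy is USD 3,800, within the $250,000 ceiling, which satisfies one of the alternatives. Satisfied.
  (c) No defendant resides in Norport (they reside in Sylbourne, Wynria, Wynria). Fails.
  (d) The amount in controversy is $3,800, which meets the $3,000 floor. Condition met.
  → At least one condition fails; no jurisdiction.
The Tarria Court of Common Pleas:
  (a) The amount in controversy is 3,800 dollars, which meets the USD 3,500 floor, so one alternative holds. Met.
  (b) The amount in controversy is $3,800, within the $75,000 ceiling, so one alternative holds. Satisfied.
  (c) The operative events occurred in Tarria, which satisfies one of the alternatives. Satisfied.
  (d) The plaintiff resides in Norport, which is not Tarria — that alternative is enough. Met.
  → The court has jurisdiction.
The Provincial Court of Quenholm:
  (a) The amount in controversy is 3,800 dollars, within the USD 4,000 ceiling. Satisfied.
  (b) The claim is an employment claim, which satisfies one of the alternatives. Satisfied.
  (c) The claim does not concern real property. Not met.
  (d) The defendants reside as follows — Petra Vail in Sylbourne, Jonquil Systems in Wynria, Dario Kessit in Wynria — not all in Quenholm. However, the claim is an employment claim, so the 'unless' proviso supplies this condition. Satisfied.
  → No jurisdiction.

the Tarria Court of Common Pleas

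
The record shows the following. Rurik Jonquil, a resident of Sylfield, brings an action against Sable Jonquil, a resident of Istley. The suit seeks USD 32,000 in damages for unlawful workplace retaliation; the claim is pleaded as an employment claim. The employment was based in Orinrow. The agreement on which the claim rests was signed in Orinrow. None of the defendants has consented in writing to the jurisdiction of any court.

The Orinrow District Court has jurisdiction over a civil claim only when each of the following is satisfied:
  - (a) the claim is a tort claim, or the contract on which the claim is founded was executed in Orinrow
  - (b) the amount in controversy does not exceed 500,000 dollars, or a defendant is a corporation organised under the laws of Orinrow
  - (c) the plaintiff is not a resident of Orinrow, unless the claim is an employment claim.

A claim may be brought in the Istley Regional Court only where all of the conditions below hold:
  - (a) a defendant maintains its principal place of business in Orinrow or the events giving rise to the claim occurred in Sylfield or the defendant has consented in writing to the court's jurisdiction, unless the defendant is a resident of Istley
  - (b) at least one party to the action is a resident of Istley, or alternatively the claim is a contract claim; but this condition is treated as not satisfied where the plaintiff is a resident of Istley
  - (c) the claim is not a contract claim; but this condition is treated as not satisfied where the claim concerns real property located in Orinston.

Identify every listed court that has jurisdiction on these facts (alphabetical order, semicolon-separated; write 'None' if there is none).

the Istley Regional Court; the Orinrow District Court

The Orinrow District Court:
  (a) The contract was executed in Orinrow — that alternative is enough. Condition met.
  (b) The amount in controversy is USD 32,000, within the 500,000 dollars ceiling, so one alternative holds. Satisfied.
  (c) The plaintiff resides in Sylfield, which is not Orinrow. Condition met.
  → Jurisdiction lies.
The Istley Regional Court:
  (a) No defendant is a corporation; the operative events occurred in Orinrow, not Sylfield; no such written consent has been filed — every alternative fails. The proviso rescues it, though: the defendant resides in Istley. Met.
  (b) Sable Jonquil resides in Istley, which satisfies one of the alternatives. The carve-out does not apply: the plaintiff resides in Sylfield, not Istley. Condition met.
  (c) The claim is an employment claim, not a contract claim. The carve-out does not apply: the claim does not concern real property. Met.
  → All conditions met; jurisdiction exists.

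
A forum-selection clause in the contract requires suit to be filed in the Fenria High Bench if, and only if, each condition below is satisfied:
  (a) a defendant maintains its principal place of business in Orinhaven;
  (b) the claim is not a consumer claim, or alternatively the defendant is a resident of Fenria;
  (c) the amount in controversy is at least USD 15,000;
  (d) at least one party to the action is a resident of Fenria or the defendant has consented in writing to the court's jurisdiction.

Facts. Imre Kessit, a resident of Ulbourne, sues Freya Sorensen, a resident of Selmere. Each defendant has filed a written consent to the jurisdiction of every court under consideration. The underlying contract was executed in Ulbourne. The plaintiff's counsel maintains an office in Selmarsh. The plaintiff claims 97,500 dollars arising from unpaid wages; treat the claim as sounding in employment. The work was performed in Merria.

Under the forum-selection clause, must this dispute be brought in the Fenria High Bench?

The Fenria High Bench:
  (a) No defendant is a corporation. Fails.
  (b) The claim is an employment claim, not a consumer claim, which satisfies one of the alternatives. Met.
  (c) The amount in controversy is $97,500, which meets the USD 15,000 floor. Condition met.
  (d) Every defendant has filed written consent — that alternative is enough. Condition met.
  → Forum clause is not triggered.

No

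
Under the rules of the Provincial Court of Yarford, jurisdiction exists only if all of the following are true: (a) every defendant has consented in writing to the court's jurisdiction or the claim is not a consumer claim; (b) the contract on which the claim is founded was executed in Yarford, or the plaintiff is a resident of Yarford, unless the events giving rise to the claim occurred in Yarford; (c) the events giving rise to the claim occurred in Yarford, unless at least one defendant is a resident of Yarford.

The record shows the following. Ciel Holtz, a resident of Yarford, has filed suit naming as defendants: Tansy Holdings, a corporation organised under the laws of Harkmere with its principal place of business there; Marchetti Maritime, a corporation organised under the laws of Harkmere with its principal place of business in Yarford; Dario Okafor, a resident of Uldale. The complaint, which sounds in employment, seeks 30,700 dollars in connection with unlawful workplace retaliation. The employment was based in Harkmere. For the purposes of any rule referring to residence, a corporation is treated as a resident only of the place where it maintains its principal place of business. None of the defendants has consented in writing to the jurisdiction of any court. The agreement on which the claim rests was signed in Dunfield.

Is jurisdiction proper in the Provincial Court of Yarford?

The Provincial Court of Yarford:
  (a) The claim is an employment claim, not a consumer claim — that alternative is enough. Condition met.
  (b) The plaintiff resides in Yarford, which satisfies one of the alternatives. Met.
  (c) The operative events occurred in Harkmere, not Yarford. But Marchetti Maritime resides in Yarford, and the 'unless' clause therefore excuses the requirement. Met.
  → The court has jurisdiction.

Yes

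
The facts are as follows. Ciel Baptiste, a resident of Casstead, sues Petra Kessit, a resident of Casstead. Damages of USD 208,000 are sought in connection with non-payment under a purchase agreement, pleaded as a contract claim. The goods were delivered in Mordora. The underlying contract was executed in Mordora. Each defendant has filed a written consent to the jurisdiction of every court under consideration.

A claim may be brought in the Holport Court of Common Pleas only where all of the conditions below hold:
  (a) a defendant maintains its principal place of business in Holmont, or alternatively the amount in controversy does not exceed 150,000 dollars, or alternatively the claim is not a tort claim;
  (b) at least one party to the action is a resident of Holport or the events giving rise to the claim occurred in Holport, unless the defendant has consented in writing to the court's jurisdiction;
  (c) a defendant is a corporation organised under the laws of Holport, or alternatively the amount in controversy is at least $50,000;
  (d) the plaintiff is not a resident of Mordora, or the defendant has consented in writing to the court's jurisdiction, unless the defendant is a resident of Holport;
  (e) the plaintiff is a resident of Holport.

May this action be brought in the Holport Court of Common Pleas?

No

The Holport Court of Common Pleas:
  (a) The claim is a contract claim, not a tort claim, so this disjunct is met. Condition met.
  (b) No party resides in Holport; the operative events occurred in Mordora, not Holport — every alternative fails. The proviso rescues it, though: every defendant has filed written consent. Condition met.
  (c) The amount in controversy is 208,000 dollars, which meets the 50,000 dollars floor, so one alternative holds. Met.
  (d) The plaintiff resides in Casstead, which is not Mordora — that alternative is enough. Condition met.
  (e) The plaintiff resides in Casstead, not Holport. Fails.
  → No jurisdiction.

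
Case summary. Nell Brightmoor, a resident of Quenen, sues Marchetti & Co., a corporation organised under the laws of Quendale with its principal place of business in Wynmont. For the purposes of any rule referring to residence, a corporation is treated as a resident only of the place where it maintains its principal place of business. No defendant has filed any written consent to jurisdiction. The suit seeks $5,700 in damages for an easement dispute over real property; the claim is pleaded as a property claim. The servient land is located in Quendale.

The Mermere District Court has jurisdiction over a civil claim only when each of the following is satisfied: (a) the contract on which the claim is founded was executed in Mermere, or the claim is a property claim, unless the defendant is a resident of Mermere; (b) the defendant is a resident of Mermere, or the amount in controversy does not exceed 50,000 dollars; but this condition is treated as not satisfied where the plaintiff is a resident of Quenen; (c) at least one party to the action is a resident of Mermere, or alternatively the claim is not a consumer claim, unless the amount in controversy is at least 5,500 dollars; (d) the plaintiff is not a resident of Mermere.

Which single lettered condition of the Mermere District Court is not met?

The Mermere District Court:
  (a) The claim is a property claim — that alternative is enough. Met.
  (b) The amount in controversy is $5,700, within the USD 50,000 ceiling, so this disjunct is met. However, the plaintiff resides in Quenen, which falls within the stated exception and so defeats the condition. Not met.
  (c) The claim is a property claim, not a consumer claim, which satisfies one of the alternatives. Satisfied.
  (d) The plaintiff resides in Quenen, which is not Mermere. Condition met.
Only condition (b) fails.

(b)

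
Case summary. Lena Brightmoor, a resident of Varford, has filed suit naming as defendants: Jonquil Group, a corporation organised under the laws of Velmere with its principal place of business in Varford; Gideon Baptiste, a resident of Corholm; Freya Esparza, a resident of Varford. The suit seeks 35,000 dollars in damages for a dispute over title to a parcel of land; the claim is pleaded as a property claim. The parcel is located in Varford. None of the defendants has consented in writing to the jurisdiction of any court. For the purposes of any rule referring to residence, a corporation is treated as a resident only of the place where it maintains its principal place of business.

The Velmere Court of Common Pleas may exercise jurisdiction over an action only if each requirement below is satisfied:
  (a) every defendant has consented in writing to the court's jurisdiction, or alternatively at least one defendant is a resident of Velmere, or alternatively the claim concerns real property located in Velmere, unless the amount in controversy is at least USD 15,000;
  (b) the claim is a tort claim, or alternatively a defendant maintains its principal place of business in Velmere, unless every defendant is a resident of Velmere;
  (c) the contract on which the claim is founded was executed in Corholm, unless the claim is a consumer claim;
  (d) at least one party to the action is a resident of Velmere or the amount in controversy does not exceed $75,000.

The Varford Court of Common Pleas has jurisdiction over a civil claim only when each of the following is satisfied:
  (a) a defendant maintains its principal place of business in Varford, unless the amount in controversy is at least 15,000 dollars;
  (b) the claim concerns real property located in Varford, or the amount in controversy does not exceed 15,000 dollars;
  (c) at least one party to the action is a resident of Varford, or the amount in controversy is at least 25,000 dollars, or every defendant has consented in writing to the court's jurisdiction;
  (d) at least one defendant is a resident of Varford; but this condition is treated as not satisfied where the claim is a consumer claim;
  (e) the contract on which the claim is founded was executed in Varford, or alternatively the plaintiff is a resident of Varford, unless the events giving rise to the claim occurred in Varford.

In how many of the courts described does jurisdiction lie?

The Velmere Court of Common Pleas:
  (a) No such written consent has been filed; no defendant resides in Velmere (they reside in Varford, Corholm, Varford); the property lies in Varford, not Velmere — every alternative fails. However, the amount in controversy is USD 35,000, which meets the 15,000 dollars floor, so the 'unless' proviso supplies this condition. Condition met.
  (b) The claim is a property claim, not a tort claim; the corporate defendant(s) have their principal place of business in Varford, not Velmere — none of the alternatives is met. Nor does the 'unless' clause help: the defendants reside as follows — Jonquil Group in Varford, Gideon Baptiste in Corholm, Freya Esparza in Varford — not all in Velmere. Not met.
  (c) No contract (and hence no place of execution) is alleged. And the claim is a property claim, not a consumer claim, so the proviso does not save it. Not met.
  (d) The amount in controversy is USD 35,000, within the USD 75,000 ceiling — that alternative is enough. Satisfied.
  → Not every requirement is met — no jurisdiction.
The Varford Court of Common Pleas:
  (a) Jonquil Group has its principal place of business in Varford. Satisfied.
  (b) The property lies in Varford — that alternative is enough. Condition met.
  (c) Lena Brightmoor resides in Varford, so one alternative holds. Condition met.
  (d) Jonquil Group resides in Varford. And the carve-out is inapplicable — the claim is a property claim, not a consumer claim. Satisfied.
  (e) The plaintiff resides in Varford — that alternative is enough. Condition met.
  → The court has jurisdiction.
Courts with jurisdiction: the Varford Court of Common Pleas — 1 in total.

1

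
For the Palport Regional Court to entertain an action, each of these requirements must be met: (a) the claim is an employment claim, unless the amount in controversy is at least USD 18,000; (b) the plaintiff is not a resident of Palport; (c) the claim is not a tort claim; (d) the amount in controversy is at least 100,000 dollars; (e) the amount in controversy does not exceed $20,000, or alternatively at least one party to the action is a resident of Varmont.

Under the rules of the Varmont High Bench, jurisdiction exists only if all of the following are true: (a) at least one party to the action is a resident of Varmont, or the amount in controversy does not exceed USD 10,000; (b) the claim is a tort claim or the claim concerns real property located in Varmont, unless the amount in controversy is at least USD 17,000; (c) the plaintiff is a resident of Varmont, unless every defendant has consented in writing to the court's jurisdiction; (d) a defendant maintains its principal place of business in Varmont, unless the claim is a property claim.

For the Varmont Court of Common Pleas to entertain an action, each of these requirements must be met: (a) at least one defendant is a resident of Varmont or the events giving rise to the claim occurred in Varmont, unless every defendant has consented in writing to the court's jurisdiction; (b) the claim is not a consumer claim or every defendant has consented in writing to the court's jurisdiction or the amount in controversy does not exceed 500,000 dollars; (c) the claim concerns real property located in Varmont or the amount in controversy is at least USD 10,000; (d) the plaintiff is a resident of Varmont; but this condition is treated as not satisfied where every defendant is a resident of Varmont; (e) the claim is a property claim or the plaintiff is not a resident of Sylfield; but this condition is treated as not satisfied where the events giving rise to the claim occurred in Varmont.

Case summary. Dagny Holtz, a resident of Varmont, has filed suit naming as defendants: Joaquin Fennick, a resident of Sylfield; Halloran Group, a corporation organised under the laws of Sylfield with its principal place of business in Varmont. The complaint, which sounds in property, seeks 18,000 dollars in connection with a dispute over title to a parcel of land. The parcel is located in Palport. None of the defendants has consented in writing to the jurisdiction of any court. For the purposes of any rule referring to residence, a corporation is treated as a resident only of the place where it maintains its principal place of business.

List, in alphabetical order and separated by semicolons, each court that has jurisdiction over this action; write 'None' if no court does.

the Varmont Court of Common Pleas; the Varmont High Bench

The Palport Regional Court:
  (a) The claim is a property claim, not an employment claim. The proviso rescues it, though: the amount in controversy is USD 18,000, which meets the $18,000 floor. Met.
  (b) The plaintiff resides in Varmont, which is not Palport. Condition met.
  (c) The claim is a property claim, not a tort claim. Met.
  (d) The amount in controversy is 18,000 dollars, below the USD 100,000 floor. Not met.
  (e) The amount in controversy is $18,000, within the $20,000 ceiling — that alternative is enough. Condition met.
  → No jurisdiction.
The Varmont High Bench:
  (a) Dagny Holtz resides in Varmont, so one alternative holds. Satisfied.
  (b) The claim is a property claim, not a tort claim; the property lies in Palport, not Varmont — no alternative holds. The proviso rescues it, though: the amount in controversy is USD 18,000, which meets the $17,000 floor. Condition met.
  (c) The plaintiff resides in Varmont. Condition met.
  (d) Halloran Group has its principal place of business in Varmont. Met.
  → Every requirement is satisfied — jurisdiction.
The Varmont Court of Common Pleas:
  (a) Halloran Group resides in Varmont, so one alternative holds. Satisfied.
  (b) The claim is a property claim, not a consumer claim, so one alternative holds. Condition met.
  (c) The amount in controversy is $18,000, which meets the USD 10,000 floor — that alternative is enough. Satisfied.
  (d) The plaintiff resides in Varmont. The carve-out does not apply: the defendants reside as follows — Joaquin Fennick in Sylfield, Halloran Group in Varmont — not all in Varmont. Satisfied.
  (e) The claim is a property claim, which satisfies one of the alternatives. The carve-out does not apply: the operative events occurred in Palport, not Varmont. Condition met.
  → The court has jurisdiction.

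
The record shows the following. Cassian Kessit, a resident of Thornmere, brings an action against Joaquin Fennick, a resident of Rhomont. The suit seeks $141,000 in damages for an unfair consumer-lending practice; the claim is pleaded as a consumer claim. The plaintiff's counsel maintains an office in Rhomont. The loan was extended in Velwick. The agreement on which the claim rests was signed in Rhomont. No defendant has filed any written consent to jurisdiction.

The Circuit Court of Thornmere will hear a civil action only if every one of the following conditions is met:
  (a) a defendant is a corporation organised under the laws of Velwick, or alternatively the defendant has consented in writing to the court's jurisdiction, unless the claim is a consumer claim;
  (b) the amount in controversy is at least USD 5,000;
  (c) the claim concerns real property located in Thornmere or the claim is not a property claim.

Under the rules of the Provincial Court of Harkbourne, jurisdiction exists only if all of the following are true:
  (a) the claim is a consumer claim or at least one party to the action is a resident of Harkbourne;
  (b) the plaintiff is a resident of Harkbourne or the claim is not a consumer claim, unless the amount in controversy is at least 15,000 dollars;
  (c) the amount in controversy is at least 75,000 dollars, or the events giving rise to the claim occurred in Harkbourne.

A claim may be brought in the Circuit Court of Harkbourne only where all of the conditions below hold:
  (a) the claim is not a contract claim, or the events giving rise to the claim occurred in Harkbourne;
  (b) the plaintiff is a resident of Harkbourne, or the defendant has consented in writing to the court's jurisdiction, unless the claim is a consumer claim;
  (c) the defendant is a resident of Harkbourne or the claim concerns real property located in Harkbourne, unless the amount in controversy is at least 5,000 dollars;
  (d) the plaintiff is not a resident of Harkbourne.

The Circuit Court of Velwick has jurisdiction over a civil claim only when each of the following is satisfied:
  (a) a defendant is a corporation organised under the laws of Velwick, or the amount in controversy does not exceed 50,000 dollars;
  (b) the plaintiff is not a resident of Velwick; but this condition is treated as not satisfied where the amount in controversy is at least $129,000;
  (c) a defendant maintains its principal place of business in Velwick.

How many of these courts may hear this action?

The Circuit Court of Thornmere:
  (a) No defendant is a corporation; no such written consent has been filed — no alternative holds. But the claim is a consumer claim, and the 'unless' clause therefore excuses the requirement. Met.
  (b) The amount in controversy is USD 141,000, which meets the USD 5,000 floor. Met.
  (c) The claim is a consumer claim, not a property claim, so one alternative holds. Condition met.
  → All conditions met; jurisdiction exists.
The Provincial Court of Harkbourne:
  (a) The claim is a consumer claim, which satisfies one of the alternatives. Met.
  (b) The plaintiff resides in Thornmere, not Harkbourne; the claim is a consumer claim — no alternative holds. However, the amount in controversy is $141,000, which meets the $15,000 floor, so the 'unless' proviso supplies this condition. Met.
  (c) The amount in controversy is $141,000, which meets the 75,000 dollars floor, which satisfies one of the alternatives. Condition met.
  → All conditions met; jurisdiction exists.
The Circuit Court of Harkbourne:
  (a) The claim is a consumer claim, not a contract claim, so one alternative holds. Met.
  (b) The plaintiff resides in Thornmere, not Harkbourne; no such written consent has been filed — every alternative fails. The proviso rescues it, though: the claim is a consumer claim. Condition met.
  (c) The defendant resides in Rhomont, not Harkbourne; the claim does not concern real property — none of the alternatives is met. But the amount in controversy is 141,000 dollars, which meets the $5,000 floor, and the 'unless' clause therefore excuses the requirement. Satisfied.
  (d) The plaintiff resides in Thornmere, which is not Harkbourne. Condition met.
  → Jurisdiction lies.
The Circuit Court of Velwick:
  (a) No defendant is a corporation; the amount in controversy is USD 141,000, above the $50,000 ceiling — none of the alternatives is met. Not satisfied.
  (b) The plaintiff resides in Thornmere, which is not Velwick. But the carve-out bites: the amount in controversy is USD 141,000, which meets the 129,000 dollars floor. Condition not met.
  (c) No defendant is a corporation. Fails.
  → No jurisdiction.
Courts with jurisdiction: the Circuit Court of Thornmere, the Provincial Court of Harkbourne, the Circuit Court of Harkbourne — 3 in total.

3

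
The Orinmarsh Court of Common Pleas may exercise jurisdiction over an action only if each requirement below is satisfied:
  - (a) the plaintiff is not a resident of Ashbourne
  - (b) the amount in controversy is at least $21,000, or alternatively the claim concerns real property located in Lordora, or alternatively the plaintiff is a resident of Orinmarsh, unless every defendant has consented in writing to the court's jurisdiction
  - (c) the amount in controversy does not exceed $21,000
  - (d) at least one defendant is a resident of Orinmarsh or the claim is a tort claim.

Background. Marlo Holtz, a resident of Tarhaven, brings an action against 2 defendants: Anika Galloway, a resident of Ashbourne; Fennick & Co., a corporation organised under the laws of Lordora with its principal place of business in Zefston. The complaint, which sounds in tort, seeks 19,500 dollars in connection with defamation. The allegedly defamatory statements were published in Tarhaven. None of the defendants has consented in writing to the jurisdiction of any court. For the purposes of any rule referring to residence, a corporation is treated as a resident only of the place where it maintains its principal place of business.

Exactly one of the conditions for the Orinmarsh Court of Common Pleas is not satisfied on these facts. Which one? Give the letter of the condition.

The Orinmarsh Court of Common Pleas:
  (a) The plaintiff resides in Tarhaven, which is not Ashbourne. Condition met.
  (b) The amount in controversy is 19,500 dollars, below the USD 21,000 floor; the claim does not concern real property; the plaintiff resides in Tarhaven, not Orinmarsh — no alternative holds. The proviso offers no rescue either, since no such written consent has been filed. Fails.
  (c) The amount in controversy is USD 19,500, within the USD 21,000 ceiling. Met.
  (d) The claim is a tort claim, so this disjunct is met. Satisfied.
Only condition (b) fails.

(b)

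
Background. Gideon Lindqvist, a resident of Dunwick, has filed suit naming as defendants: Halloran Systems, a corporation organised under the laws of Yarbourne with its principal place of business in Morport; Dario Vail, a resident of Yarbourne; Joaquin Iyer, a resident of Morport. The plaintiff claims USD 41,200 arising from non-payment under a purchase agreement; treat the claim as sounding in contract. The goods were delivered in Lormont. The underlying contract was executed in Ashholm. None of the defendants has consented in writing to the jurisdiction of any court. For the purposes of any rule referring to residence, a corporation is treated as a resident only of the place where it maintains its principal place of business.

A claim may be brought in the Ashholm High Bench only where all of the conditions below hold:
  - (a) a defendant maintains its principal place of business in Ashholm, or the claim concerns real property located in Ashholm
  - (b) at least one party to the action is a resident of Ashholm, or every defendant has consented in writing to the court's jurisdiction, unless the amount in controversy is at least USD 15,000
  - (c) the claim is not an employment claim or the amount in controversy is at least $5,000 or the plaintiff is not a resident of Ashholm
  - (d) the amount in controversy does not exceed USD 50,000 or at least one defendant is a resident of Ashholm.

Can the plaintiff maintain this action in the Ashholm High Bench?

The Ashholm High Bench:
  (a) The corporate defendant(s) have their principal place of business in Morport, not Ashholm; the claim does not concern real property — every alternative fails. Condition not met.
  (b) No party resides in Ashholm; no such written consent has been filed — none of the alternatives is met. However, the amount in controversy is $41,200, which meets the USD 15,000 floor, so the 'unless' proviso supplies this condition. Condition met.
  (c) The claim is a contract claim, not an employment claim — that alternative is enough. Condition met.
  (d) The amount in controversy is $41,200, within the 50,000 dollars ceiling, so one alternative holds. Satisfied.
  → No jurisdiction.

No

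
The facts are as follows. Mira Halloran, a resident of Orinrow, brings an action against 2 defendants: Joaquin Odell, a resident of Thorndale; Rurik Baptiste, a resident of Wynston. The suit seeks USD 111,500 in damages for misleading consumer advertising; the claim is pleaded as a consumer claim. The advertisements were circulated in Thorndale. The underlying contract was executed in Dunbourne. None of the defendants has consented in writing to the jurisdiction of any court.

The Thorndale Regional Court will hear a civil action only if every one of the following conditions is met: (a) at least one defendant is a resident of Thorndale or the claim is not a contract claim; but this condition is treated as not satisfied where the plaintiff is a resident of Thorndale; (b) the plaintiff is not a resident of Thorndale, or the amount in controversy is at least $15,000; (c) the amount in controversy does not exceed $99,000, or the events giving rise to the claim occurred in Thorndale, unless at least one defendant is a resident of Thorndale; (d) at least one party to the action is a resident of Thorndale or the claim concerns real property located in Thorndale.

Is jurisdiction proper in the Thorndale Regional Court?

Yes

The Thorndale Regional Court:
  (a) Joaquin Odell resides in Thorndale, so one alternative holds. And the carve-out is inapplicable — the plaintiff resides in Orinrow, not Thorndale. Satisfied.
  (b) The plaintiff resides in Orinrow, which is not Thorndale — that alternative is enough. Satisfied.
  (c) The operative events occurred in Thorndale, so one alternative holds. Met.
  (d) Joaquin Odell resides in Thorndale, which satisfies one of the alternatives. Satisfied.
  → The court has jurisdiction.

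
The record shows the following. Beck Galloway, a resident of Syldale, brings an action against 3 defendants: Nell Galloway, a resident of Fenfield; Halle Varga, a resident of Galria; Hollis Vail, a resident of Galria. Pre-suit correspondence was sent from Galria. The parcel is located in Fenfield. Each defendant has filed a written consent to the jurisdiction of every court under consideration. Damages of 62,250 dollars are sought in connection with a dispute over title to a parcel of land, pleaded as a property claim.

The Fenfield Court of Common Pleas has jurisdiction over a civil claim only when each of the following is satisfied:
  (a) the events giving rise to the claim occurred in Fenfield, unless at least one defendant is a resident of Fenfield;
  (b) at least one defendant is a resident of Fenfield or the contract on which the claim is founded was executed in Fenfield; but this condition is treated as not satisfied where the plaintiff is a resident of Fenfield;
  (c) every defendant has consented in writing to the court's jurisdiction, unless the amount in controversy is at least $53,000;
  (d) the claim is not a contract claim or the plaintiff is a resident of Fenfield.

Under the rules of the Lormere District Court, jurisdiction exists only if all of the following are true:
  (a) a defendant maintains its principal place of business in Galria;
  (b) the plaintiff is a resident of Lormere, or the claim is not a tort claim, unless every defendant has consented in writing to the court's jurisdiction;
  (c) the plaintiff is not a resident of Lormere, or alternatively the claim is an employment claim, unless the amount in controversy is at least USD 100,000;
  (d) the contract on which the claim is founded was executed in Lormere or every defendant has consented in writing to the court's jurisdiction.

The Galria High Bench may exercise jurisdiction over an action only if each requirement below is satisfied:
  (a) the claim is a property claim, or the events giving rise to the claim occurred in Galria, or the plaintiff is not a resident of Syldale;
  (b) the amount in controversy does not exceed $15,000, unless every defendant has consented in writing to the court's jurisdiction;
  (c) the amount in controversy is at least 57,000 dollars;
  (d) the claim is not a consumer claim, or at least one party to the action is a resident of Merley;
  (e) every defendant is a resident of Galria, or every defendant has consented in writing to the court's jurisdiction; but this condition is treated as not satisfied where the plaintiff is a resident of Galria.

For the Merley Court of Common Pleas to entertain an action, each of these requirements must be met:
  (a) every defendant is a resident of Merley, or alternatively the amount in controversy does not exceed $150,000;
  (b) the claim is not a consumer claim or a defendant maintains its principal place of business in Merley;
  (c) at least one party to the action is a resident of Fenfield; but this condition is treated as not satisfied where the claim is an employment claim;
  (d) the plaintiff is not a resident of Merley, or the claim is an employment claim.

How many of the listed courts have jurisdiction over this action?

The Fenfield Court of Common Pleas:
  (a) The operative events occurred in Fenfield. Satisfied.
  (b) Nell Galloway resides in Fenfield, so this disjunct is met. And the carve-out is inapplicable — the plaintiff resides in Syldale, not Fenfield. Satisfied.
  (c) Every defendant has filed written consent. Satisfied.
  (d) The claim is a property claim, not a contract claim, so this disjunct is met. Satisfied.
  → Every requirement is satisfied — jurisdiction.
The Lormere District Court:
  (a) No defendant is a corporation. Not satisfied.
  (b) The claim is a property claim, not a tort claim, so one alternative holds. Satisfied.
  (c) The plaintiff resides in Syldale, which is not Lormere, so one alternative holds. Met.
  (d) Every defendant has filed written consent — that alternative is enough. Met.
  → Not every requirement is met — no jurisdiction.
The Galria High Bench:
  (a) The claim is a property claim, so one alternative holds. Condition met.
  (b) The amount in controversy is USD 62,250, above the USD 15,000 ceiling. But every defendant has filed written consent, and the 'unless' clause therefore excuses the requirement. Condition met.
  (c) The amount in controversy is $62,250, which meets the USD 57,000 floor. Satisfied.
  (d) The claim is a property claim, not a consumer claim, so one alternative holds. Met.
  (e) Every defendant has filed written consent, so one alternative holds. The carve-out does not apply: the plaintiff resides in Syldale, not Galria. Met.
  → The court has jurisdiction.
The Merley Court of Common Pleas:
  (a) The amount in controversy is USD 62,250, within the $150,000 ceiling, which satisfies one of the alternatives. Condition met.
  (b) The claim is a property claim, not a consumer claim, so this disjunct is met. Satisfied.
  (c) Nell Galloway resides in Fenfield. The carve-out does not apply: the claim is a property claim, not an employment claim. Met.
  (d) The plaintiff resides in Syldale, which is not Merley — that alternative is enough. Condition met.
  → Jurisdiction lies.
Courts with jurisdiction: the Fenfield Court of Common Pleas, the Galria High Bench, the Merley Court of Common Pleas — 3 in total.

3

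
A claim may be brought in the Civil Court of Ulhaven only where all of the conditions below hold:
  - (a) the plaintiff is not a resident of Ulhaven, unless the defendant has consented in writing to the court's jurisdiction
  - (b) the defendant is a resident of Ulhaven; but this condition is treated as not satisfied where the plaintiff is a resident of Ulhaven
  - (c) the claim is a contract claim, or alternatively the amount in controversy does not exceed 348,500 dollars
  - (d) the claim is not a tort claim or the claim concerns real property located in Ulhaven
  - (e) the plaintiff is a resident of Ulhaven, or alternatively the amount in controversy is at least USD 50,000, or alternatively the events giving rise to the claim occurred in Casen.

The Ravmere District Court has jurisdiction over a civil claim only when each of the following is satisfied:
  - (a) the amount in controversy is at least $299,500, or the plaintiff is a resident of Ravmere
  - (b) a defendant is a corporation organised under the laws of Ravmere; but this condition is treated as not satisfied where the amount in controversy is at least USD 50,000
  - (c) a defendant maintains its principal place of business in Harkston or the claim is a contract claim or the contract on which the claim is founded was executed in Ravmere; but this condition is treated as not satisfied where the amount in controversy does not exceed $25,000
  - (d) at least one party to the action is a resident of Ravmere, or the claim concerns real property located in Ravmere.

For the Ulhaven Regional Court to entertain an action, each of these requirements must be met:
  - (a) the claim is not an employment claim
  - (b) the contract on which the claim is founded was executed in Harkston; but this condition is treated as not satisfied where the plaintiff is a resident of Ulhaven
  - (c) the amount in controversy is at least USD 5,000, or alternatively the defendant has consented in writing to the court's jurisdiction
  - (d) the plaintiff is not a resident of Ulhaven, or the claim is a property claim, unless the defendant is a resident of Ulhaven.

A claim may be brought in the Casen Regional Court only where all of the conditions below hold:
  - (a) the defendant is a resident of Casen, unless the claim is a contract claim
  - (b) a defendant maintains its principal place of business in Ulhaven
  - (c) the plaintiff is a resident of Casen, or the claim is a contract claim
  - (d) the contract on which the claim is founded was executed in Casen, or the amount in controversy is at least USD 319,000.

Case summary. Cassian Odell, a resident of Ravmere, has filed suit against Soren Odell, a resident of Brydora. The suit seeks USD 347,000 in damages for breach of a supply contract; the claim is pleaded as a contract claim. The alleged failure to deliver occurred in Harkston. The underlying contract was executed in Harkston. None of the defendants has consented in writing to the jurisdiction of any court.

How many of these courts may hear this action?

1

The Civil Court of Ulhaven:
  (a) The plaintiff resides in Ravmere, which is not Ulhaven. Satisfied.
  (b) The defendant resides in Brydora, not Ulhaven. Not met.
  (c) The claim is a contract claim, so one alternative holds. Met.
  (d) The claim is a contract claim, not a tort claim — that alternative is enough. Condition met.
  (e) The amount in controversy is USD 347,000, which meets the 50,000 dollars floor, so this disjunct is met. Met.
  → The court lacks jurisdiction.
The Ravmere District Court:
  (a) The amount in controversy is USD 347,000, which meets the $299,500 floor — that alternative is enough. Condition met.
  (b) No defendant is a corporation. Not met.
  (c) The claim is a contract claim, which satisfies one of the alternatives. The carve-out does not apply: the amount in controversy is 347,000 dollars, above the $25,000 ceiling. Met.
  (d) Cassian Odell resides in Ravmere, which satisfies one of the alternatives. Condition met.
  → No jurisdiction.
The Ulhaven Regional Court:
  (a) The claim is a contract claim, not an employment claim. Condition met.
  (b) The contract was executed in Harkston. The exception is not triggered, since the plaintiff resides in Ravmere, not Ulhaven. Condition met.
  (c) The amount in controversy is 347,000 dollars, which meets the $5,000 floor, so one alternative holds. Satisfied.
  (d) The plaintiff resides in Ravmere, which is not Ulhaven, which satisfies one of the alternatives. Condition met.
  → Jurisdiction lies.
The Casen Regional Court:
  (a) The defendant resides in Brydora, not Casen. However, the claim is a contract claim, so the 'unless' proviso supplies this condition. Condition met.
  (b) No defendant is a corporation. Fails.
  (c) The claim is a contract claim, so this disjunct is met. Condition met.
  (d) The amount in controversy is USD 347,000, which meets the 319,000 dollars floor, so one alternative holds. Satisfied.
  → At least one condition fails; no jurisdiction.
Courts with jurisdiction: the Ulhaven Regional Court — 1 in total.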